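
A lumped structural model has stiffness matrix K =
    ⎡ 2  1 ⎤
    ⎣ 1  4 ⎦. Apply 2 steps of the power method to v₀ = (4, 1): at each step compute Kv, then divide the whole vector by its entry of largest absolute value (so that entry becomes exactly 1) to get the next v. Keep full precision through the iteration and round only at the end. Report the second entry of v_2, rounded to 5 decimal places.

Kv0 = (9.000000, 8.000000); divide by 9.000000 → v1 = (1.000000, 0.888889)
Kv1 = (2.888889, 4.555556); divide by 4.555556 → v2 = (0.634146, 1.000000)
Requested entry of v2: 41/41 = 1.00000

1.00000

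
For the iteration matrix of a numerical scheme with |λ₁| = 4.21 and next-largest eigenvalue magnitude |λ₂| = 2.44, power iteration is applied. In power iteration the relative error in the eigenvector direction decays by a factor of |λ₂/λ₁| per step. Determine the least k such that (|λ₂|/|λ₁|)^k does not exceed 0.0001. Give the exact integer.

|λ₂/λ₁| = 2.44/4.21 = 0.57957
Need k ≥ ln(0.0001) / ln(0.57957) = -9.2103 / -0.5455 ≈ 16.885
Smallest integer k satisfying the bound: 17

17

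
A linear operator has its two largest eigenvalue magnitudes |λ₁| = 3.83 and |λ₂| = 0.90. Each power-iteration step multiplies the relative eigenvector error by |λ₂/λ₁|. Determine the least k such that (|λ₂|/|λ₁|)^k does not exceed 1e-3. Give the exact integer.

5

|λ₂/λ₁| = 0.90/3.83 = 0.23499
Need k ≥ ln(1e-3) / ln(0.23499) = -6.9078 / -1.4482 ≈ 4.770
Smallest integer k satisfying the bound: 5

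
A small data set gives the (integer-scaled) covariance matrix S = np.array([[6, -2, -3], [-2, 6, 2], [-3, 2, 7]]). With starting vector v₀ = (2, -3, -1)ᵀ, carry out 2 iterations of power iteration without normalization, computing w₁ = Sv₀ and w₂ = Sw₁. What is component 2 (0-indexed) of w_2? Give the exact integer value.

w1 = Sv₀ = (6·2 + (-2)·(-3) + (-3)·(-1); (-2)·2 + 6·(-3) + 2·(-1); (-3)·2 + 2·(-3) + 7·(-1)) = (21, -24, -19)
w2 = Sw1 = (6·21 + (-2)·(-24) + (-3)·(-19); (-2)·21 + 6·(-24) + 2·(-19); (-3)·21 + 2·(-24) + 7·(-19)) = (231, -224, -244)
The requested component of w2 is -244.

-244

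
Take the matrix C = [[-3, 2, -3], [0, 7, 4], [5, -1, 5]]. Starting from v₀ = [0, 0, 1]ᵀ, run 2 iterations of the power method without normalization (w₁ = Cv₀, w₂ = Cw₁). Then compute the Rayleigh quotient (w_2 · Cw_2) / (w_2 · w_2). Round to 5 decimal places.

w1 = Cv₀ = (-3, 4, 5)
w2 = Cw1 = (2, 48, 6)
Cw2 = (72, 360, -8)
w2·Cw2 = 2·72 + 48·360 + 6·(-8) = 17376; w2·w2 = 2·2 + 48·48 + 6·6 = 2344
λ ≈ 17376/2344 = 7.41297

λ ≈ 7.41297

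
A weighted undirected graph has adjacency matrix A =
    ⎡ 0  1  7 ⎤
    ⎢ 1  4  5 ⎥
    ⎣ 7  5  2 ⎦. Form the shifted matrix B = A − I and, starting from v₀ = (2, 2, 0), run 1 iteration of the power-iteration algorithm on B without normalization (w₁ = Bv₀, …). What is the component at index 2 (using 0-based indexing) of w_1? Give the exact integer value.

B = A − I has rows (-1, 1, 7); (1, 3, 5); (7, 5, 1)
w1 = Bv₀ = ((-1)·2 + 1·2 + 7·0; 1·2 + 3·2 + 5·0; 7·2 + 5·2 + 1·0) = (0, 8, 24)
Requested component of w1: 24

24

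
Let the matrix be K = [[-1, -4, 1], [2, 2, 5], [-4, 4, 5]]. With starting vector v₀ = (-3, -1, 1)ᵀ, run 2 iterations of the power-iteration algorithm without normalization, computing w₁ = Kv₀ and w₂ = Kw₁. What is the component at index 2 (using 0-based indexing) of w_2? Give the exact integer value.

21

w1 = Kv₀ = (8, -3, 13)
w2 = Kw1 = (17, 75, 21)
The requested component of w2 is 21.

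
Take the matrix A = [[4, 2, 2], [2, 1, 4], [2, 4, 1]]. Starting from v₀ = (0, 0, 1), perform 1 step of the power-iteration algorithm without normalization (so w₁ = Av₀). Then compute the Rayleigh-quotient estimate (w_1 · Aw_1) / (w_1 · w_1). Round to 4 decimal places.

w1 = Av₀ = (2, 4, 1)
Aw1 = (18, 12, 21)
w1·Aw1 = 2·18 + 4·12 + 1·21 = 105; w1·w1 = 2·2 + 4·4 + 1·1 = 21
λ ≈ 105/21 = 5.0000

5.0000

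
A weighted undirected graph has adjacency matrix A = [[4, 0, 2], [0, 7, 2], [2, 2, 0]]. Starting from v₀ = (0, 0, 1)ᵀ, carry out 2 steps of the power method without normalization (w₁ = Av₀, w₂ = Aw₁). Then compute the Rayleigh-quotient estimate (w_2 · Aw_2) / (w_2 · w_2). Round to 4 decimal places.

w1 = Av₀ = (4·0 + 0·0 + 2·1; 0·0 + 7·0 + 2·1; 2·0 + 2·0 + 0·1) = (2, 2, 0)
w2 = Aw1 = (4·2 + 0·2 + 2·0; 0·2 + 7·2 + 2·0; 2·2 + 2·2 + 0·0) = (8, 14, 8)
Aw2 = (48, 114, 44)
w2·Aw2 = 8·48 + 14·114 + 8·44 = 2332; w2·w2 = 8·8 + 14·14 + 8·8 = 324
λ ≈ 2332/324 = 7.1975

λ ≈ 7.1975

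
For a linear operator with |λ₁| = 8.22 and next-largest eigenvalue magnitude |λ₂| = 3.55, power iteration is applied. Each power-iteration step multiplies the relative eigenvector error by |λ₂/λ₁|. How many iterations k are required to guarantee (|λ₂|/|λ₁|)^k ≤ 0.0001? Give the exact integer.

|λ₂/λ₁| = 3.55/8.22 = 0.43187
Need k ≥ ln(0.0001) / ln(0.43187) = -9.2103 / -0.8396 ≈ 10.970
Smallest integer k satisfying the bound: 11

11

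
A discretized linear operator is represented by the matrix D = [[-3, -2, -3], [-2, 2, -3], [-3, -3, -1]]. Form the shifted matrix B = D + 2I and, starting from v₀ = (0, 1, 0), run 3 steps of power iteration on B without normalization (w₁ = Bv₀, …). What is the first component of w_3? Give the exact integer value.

-34

B = D + 2I has rows (-1, -2, -3); (-2, 4, -3); (-3, -3, 1)
w1 = Bv₀ = ((-1)·0 + (-2)·1 + (-3)·0; (-2)·0 + 4·1 + (-3)·0; (-3)·0 + (-3)·1 + 1·0) = (-2, 4, -3)
w2 = Bw1 = ((-1)·(-2) + (-2)·4 + (-3)·(-3); (-2)·(-2) + 4·4 + (-3)·(-3); (-3)·(-2) + (-3)·4 + 1·(-3)) = (3, 29, -9)
w3 = Bw2 = (-34, 137, -105)
Requested component of w3: -34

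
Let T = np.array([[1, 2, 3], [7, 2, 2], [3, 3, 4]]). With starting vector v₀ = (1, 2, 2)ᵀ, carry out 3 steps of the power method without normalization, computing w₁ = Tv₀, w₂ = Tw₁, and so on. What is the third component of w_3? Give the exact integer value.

w1 = Tv₀ = (11, 15, 17)
w2 = Tw1 = (92, 141, 146)
w3 = Tw2 = (812, 1218, 1283)
The requested component of w3 is 1283.

1283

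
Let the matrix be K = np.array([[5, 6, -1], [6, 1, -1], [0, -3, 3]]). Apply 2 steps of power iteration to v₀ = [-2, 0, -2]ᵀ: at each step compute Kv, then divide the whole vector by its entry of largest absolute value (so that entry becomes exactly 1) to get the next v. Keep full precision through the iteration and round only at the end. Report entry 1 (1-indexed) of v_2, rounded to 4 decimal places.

Kv0 = (-8.00000, -10.00000, -6.00000); divide by -10.00000 → v1 = (0.80000, 1.00000, 0.60000)
Kv1 = (9.40000, 5.20000, -1.20000); divide by 9.40000 → v2 = (1.00000, 0.55319, -0.12766)
Requested entry of v2: -94/-94 = 1.0000

1.0000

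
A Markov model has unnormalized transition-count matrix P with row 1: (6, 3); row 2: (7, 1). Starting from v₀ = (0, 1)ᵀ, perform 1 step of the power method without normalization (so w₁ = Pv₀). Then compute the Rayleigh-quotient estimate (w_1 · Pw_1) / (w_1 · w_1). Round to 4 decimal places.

λ ≈ 8.5000

w1 = Pv₀ = (6·0 + 3·1; 7·0 + 1·1) = (3, 1)
Pw1 = (21, 22)
w1·Pw1 = 3·21 + 1·22 = 85; w1·w1 = 3·3 + 1·1 = 10
λ ≈ 85/10 = 8.5000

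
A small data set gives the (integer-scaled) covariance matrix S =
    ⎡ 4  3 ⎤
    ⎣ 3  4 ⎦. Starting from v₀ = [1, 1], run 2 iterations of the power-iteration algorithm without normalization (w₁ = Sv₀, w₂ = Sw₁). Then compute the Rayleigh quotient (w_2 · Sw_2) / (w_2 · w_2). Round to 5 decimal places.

w1 = Sv₀ = (4·1 + 3·1; 3·1 + 4·1) = (7, 7)
w2 = Sw1 = (4·7 + 3·7; 3·7 + 4·7) = (49, 49)
Sw2 = (343, 343)
w2·Sw2 = 49·343 + 49·343 = 33614; w2·w2 = 49·49 + 49·49 = 4802
λ ≈ 33614/4802 = 7.00000

7.00000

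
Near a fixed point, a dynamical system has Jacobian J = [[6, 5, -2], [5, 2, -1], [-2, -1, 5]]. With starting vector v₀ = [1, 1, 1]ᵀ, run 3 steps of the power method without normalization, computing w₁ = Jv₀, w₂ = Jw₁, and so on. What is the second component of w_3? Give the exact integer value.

524

w1 = Jv₀ = (6·1 + 5·1 + (-2)·1; 5·1 + 2·1 + (-1)·1; (-2)·1 + (-1)·1 + 5·1) = (9, 6, 2)
w2 = Jw1 = (6·9 + 5·6 + (-2)·2; 5·9 + 2·6 + (-1)·2; (-2)·9 + (-1)·6 + 5·2) = (80, 55, -14)
w3 = Jw2 = (783, 524, -285)
The requested component of w3 is 524.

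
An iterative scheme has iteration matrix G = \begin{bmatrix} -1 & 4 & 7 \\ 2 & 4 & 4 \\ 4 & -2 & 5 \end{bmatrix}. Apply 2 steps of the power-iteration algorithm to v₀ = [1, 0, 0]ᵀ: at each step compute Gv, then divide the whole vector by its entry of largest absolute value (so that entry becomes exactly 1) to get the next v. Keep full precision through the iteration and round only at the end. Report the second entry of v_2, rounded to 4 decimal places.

Gv0 = (-1.00000, 2.00000, 4.00000); divide by 4.00000 → v1 = (-0.25000, 0.50000, 1.00000)
Gv1 = (9.25000, 5.50000, 3.00000); divide by 9.25000 → v2 = (1.00000, 0.59459, 0.32432)
Requested entry of v2: 22/37 = 0.5946

0.5946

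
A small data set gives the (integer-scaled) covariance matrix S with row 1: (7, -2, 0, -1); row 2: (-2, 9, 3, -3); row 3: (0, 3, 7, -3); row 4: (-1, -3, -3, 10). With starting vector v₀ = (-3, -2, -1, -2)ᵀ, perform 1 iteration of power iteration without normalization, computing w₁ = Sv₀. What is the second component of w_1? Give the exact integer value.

-9

w1 = Sv₀ = (-15, -9, -7, -8)
The requested component of w1 is -9.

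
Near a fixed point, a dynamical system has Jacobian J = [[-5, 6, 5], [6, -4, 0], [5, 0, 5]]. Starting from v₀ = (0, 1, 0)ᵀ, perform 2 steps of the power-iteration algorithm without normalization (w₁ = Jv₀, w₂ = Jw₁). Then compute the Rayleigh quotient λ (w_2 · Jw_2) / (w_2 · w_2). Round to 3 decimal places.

w1 = Jv₀ = (6, -4, 0)
w2 = Jw1 = (-54, 52, 30)
Jw2 = (732, -532, -120)
w2·Jw2 = (-54)·732 + 52·(-532) + 30·(-120) = -70792; w2·w2 = (-54)·(-54) + 52·52 + 30·30 = 6520
λ ≈ -70792/6520 = -10.858

λ ≈ -10.858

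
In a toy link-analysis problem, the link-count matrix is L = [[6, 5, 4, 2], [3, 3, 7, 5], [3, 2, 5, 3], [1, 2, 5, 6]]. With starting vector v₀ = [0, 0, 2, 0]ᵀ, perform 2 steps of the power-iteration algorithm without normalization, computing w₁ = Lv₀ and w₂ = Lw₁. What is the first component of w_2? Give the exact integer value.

w1 = Lv₀ = (6·0 + 5·0 + 4·2 + 2·0; 3·0 + 3·0 + 7·2 + 5·0; 3·0 + 2·0 + 5·2 + 3·0; 1·0 + 2·0 + 5·2 + 6·0) = (8, 14, 10, 10)
w2 = Lw1 = (6·8 + 5·14 + 4·10 + 2·10; 3·8 + 3·14 + 7·10 + 5·10; 3·8 + 2·14 + 5·10 + 3·10; 1·8 + 2·14 + 5·10 + 6·10) = (178, 186, 132, 146)
The requested component of w2 is 178.

178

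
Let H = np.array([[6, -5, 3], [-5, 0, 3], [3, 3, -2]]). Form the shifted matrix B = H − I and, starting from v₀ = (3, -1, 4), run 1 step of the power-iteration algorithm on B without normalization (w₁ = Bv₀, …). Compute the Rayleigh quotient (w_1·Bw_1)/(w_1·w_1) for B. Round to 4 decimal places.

B = H − I has rows (5, -5, 3); (-5, -1, 3); (3, 3, -3)
w1 = Bv₀ = (5·3 + (-5)·(-1) + 3·4; (-5)·3 + (-1)·(-1) + 3·4; 3·3 + 3·(-1) + (-3)·4) = (32, -2, -6)
Bw1 = (152, -176, 108)
w1·Bw1 = 4568; w1·w1 = 1064; μ ≈ 4568/1064 = 4.2932

μ ≈ 4.2932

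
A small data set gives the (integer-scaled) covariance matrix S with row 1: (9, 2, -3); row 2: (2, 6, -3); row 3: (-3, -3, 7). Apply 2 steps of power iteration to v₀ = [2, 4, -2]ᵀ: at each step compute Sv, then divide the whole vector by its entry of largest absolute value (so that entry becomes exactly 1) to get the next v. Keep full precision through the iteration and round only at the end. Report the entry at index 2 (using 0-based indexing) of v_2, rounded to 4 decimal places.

-0.9336

Sv0 = (32.00000, 34.00000, -32.00000); divide by 34.00000 → v1 = (0.94118, 1.00000, -0.94118)
Sv1 = (13.29412, 10.70588, -12.41176); divide by 13.29412 → v2 = (1.00000, 0.80531, -0.93363)
Requested entry of v2: -422/452 = -0.9336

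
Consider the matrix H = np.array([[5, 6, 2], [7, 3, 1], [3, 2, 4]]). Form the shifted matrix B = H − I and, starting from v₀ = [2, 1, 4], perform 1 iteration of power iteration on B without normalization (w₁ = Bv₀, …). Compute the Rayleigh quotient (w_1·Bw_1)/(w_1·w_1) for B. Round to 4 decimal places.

B = H − I has rows (4, 6, 2); (7, 2, 1); (3, 2, 3)
w1 = Bv₀ = (4·2 + 6·1 + 2·4; 7·2 + 2·1 + 1·4; 3·2 + 2·1 + 3·4) = (22, 20, 20)
Bw1 = (248, 214, 166)
w1·Bw1 = 13056; w1·w1 = 1284; μ ≈ 13056/1284 = 10.1682

10.1682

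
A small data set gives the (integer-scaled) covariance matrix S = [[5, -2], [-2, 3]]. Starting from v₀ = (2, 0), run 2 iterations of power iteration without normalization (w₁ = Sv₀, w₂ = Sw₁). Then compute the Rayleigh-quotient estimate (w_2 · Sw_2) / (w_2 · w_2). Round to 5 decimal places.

w1 = Sv₀ = (5·2 + (-2)·0; (-2)·2 + 3·0) = (10, -4)
w2 = Sw1 = (5·10 + (-2)·(-4); (-2)·10 + 3·(-4)) = (58, -32)
Sw2 = (354, -212)
w2·Sw2 = 58·354 + (-32)·(-212) = 27316; w2·w2 = 58·58 + (-32)·(-32) = 4388
λ ≈ 27316/4388 = 6.22516

6.22516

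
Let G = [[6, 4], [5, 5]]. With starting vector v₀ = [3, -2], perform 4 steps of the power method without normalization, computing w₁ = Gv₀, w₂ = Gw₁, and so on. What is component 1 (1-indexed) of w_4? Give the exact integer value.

w1 = Gv₀ = (6·3 + 4·(-2); 5·3 + 5·(-2)) = (10, 5)
w2 = Gw1 = (6·10 + 4·5; 5·10 + 5·5) = (80, 75)
w3 = Gw2 = (780, 775)
w4 = Gw3 = (7780, 7775)
The requested component of w4 is 7780.

7780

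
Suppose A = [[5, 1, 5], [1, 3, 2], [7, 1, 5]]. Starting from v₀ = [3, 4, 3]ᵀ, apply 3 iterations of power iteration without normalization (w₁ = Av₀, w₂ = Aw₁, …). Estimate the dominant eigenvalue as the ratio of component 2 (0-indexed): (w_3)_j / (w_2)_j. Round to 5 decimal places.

w1 = Av₀ = (5·3 + 1·4 + 5·3; 1·3 + 3·4 + 2·3; 7·3 + 1·4 + 5·3) = (34, 21, 40)
w2 = Aw1 = (5·34 + 1·21 + 5·40; 1·34 + 3·21 + 2·40; 7·34 + 1·21 + 5·40) = (391, 177, 459)
w3 = Aw2 = (4427, 1840, 5209)
Ratio at component: 5209 / 459 = 11.34858

11.34858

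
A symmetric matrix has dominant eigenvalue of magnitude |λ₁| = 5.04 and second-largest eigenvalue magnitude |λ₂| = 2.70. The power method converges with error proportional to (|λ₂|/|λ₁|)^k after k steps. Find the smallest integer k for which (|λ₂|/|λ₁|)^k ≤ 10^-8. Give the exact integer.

30

|λ₂/λ₁| = 2.70/5.04 = 0.53571
Need k ≥ ln(10^-8) / ln(0.53571) = -18.4207 / -0.6242 ≈ 29.513
Smallest integer k satisfying the bound: 30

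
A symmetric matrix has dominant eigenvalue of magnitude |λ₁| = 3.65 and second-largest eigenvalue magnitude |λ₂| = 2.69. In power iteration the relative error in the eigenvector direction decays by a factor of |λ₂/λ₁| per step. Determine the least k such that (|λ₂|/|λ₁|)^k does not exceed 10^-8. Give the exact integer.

|λ₂/λ₁| = 2.69/3.65 = 0.73699
Need k ≥ ln(10^-8) / ln(0.73699) = -18.4207 / -0.3052 ≈ 60.359
Smallest integer k satisfying the bound: 61

61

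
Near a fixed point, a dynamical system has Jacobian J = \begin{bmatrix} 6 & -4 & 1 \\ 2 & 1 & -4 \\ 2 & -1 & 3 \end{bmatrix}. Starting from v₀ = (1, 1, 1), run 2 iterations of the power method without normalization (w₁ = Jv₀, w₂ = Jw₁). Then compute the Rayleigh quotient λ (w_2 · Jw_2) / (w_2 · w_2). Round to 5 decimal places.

7.21848

w1 = Jv₀ = (3, -1, 4)
w2 = Jw1 = (26, -11, 19)
Jw2 = (219, -35, 120)
w2·Jw2 = 26·219 + (-11)·(-35) + 19·120 = 8359; w2·w2 = 26·26 + (-11)·(-11) + 19·19 = 1158
λ ≈ 8359/1158 = 7.21848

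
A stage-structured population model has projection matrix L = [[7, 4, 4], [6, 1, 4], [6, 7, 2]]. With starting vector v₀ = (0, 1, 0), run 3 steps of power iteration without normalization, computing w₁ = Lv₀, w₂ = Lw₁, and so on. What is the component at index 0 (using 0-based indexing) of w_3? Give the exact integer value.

812

w1 = Lv₀ = (4, 1, 7)
w2 = Lw1 = (60, 53, 45)
w3 = Lw2 = (812, 593, 821)
The requested component of w3 is 812.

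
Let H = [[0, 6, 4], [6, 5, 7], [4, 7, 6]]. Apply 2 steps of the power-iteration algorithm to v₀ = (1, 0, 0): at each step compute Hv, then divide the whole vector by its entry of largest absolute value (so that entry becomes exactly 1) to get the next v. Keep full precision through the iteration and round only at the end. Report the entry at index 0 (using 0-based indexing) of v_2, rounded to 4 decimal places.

0.7879

Hv0 = (0.00000, 6.00000, 4.00000); divide by 6.00000 → v1 = (0.00000, 1.00000, 0.66667)
Hv1 = (8.66667, 9.66667, 11.00000); divide by 11.00000 → v2 = (0.78788, 0.87879, 1.00000)
Requested entry of v2: 52/66 = 0.7879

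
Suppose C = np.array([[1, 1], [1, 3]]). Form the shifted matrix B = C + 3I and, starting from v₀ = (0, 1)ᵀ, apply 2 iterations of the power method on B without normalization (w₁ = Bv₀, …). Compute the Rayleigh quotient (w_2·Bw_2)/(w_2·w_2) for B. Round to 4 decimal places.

B = C + 3I has rows (4, 1); (1, 6)
w1 = Bv₀ = (4·0 + 1·1; 1·0 + 6·1) = (1, 6)
w2 = Bw1 = (4·1 + 1·6; 1·1 + 6·6) = (10, 37)
Bw2 = (77, 232)
w2·Bw2 = 9354; w2·w2 = 1469; μ ≈ 9354/1469 = 6.3676

6.3676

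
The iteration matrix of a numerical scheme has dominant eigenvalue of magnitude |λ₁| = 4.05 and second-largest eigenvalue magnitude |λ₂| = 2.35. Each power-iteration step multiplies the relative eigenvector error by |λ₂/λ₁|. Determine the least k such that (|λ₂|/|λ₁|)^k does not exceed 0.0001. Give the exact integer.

17

|λ₂/λ₁| = 2.35/4.05 = 0.58025
Need k ≥ ln(0.0001) / ln(0.58025) = -9.2103 / -0.5443 ≈ 16.921
Smallest integer k satisfying the bound: 17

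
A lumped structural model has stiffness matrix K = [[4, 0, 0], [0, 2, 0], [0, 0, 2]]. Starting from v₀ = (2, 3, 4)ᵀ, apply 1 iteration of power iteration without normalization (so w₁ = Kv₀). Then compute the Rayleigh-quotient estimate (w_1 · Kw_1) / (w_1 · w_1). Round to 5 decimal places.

2.78049

w1 = Kv₀ = (4·2 + 0·3 + 0·4; 0·2 + 2·3 + 0·4; 0·2 + 0·3 + 2·4) = (8, 6, 8)
Kw1 = (32, 12, 16)
w1·Kw1 = 8·32 + 6·12 + 8·16 = 456; w1·w1 = 8·8 + 6·6 + 8·8 = 164
λ ≈ 456/164 = 2.78049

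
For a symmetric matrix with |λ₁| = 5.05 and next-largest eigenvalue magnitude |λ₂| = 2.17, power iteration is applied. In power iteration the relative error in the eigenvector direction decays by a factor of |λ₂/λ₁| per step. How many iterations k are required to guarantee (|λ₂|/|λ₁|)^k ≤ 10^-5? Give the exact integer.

|λ₂/λ₁| = 2.17/5.05 = 0.42970
Need k ≥ ln(10^-5) / ln(0.42970) = -11.5129 / -0.8447 ≈ 13.630
Smallest integer k satisfying the bound: 14

14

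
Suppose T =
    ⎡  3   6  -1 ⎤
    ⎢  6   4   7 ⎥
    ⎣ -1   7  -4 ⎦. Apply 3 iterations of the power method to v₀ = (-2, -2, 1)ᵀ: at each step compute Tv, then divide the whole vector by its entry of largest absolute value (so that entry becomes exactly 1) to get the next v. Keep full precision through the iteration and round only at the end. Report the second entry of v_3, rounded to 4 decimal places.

0.9331

Tv0 = (-19.00000, -13.00000, -16.00000); divide by -19.00000 → v1 = (1.00000, 0.68421, 0.84211)
Tv1 = (6.26316, 14.63158, 0.42105); divide by 14.63158 → v2 = (0.42806, 1.00000, 0.02878)
Tv2 = (7.25540, 6.76978, 6.45683); divide by 7.25540 → v3 = (1.00000, 0.93307, 0.88994)
Requested entry of v3: -1882/-2017 = 0.9331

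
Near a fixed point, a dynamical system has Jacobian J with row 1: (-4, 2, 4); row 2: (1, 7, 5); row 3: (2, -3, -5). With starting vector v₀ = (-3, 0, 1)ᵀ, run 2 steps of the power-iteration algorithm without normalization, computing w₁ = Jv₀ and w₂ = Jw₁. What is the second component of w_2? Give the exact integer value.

-25

w1 = Jv₀ = (16, 2, -11)
w2 = Jw1 = (-104, -25, 81)
The requested component of w2 is -25.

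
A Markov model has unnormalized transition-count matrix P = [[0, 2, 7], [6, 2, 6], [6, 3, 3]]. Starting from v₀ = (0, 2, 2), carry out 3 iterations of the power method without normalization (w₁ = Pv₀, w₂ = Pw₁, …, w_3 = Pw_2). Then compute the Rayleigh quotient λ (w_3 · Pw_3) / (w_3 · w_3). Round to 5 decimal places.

w1 = Pv₀ = (18, 16, 12)
w2 = Pw1 = (116, 212, 192)
w3 = Pw2 = (1768, 2272, 1908)
Pw3 = (17900, 26600, 23148)
w3·Pw3 = 1768·17900 + 2272·26600 + 1908·23148 = 136248784; w3·w3 = 1768·1768 + 2272·2272 + 1908·1908 = 11928272
λ ≈ 136248784/11928272 = 11.42234

11.42234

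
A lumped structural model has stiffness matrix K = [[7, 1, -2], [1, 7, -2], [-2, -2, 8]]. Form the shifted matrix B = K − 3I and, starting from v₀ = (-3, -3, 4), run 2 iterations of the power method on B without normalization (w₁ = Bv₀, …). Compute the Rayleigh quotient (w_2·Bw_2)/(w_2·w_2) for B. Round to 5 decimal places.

B = K − 3I has rows (4, 1, -2); (1, 4, -2); (-2, -2, 5)
w1 = Bv₀ = (-23, -23, 32)
w2 = Bw1 = (-179, -179, 252)
Bw2 = (-1399, -1399, 1976)
w2·Bw2 = 998794; w2·w2 = 127586; μ ≈ 998794/127586 = 7.82840

7.82840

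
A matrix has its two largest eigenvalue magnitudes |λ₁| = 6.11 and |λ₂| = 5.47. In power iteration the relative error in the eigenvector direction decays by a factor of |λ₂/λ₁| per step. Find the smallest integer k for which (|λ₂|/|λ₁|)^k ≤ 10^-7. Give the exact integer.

146

|λ₂/λ₁| = 5.47/6.11 = 0.89525
Need k ≥ ln(10^-7) / ln(0.89525) = -16.1181 / -0.1106 ≈ 145.670
Smallest integer k satisfying the bound: 146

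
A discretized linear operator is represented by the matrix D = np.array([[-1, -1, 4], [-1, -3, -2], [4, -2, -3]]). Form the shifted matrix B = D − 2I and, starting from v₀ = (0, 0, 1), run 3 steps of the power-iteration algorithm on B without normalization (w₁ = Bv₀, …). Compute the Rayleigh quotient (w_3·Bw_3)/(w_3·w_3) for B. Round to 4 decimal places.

B = D − 2I has rows (-3, -1, 4); (-1, -5, -2); (4, -2, -5)
w1 = Bv₀ = (4, -2, -5)
w2 = Bw1 = (-30, 16, 45)
w3 = Bw2 = (254, -140, -377)
Bw3 = (-2130, 1200, 3181)
w3·Bw3 = -1908257; w3·w3 = 226245; μ ≈ -1908257/226245 = -8.4345

-8.4345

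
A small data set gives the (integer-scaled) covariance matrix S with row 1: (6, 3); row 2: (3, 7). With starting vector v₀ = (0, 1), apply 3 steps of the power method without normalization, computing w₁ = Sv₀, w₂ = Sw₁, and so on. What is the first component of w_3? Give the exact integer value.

w1 = Sv₀ = (3, 7)
w2 = Sw1 = (39, 58)
w3 = Sw2 = (408, 523)
The requested component of w3 is 408.

408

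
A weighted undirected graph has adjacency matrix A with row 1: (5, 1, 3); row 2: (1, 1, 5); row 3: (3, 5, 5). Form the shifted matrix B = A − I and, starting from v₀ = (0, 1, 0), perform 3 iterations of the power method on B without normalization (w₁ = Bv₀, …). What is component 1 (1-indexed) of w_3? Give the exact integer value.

B = A − I has rows (4, 1, 3); (1, 0, 5); (3, 5, 4)
w1 = Bv₀ = (1, 0, 5)
w2 = Bw1 = (19, 26, 23)
w3 = Bw2 = (171, 134, 279)
Requested component of w3: 171

171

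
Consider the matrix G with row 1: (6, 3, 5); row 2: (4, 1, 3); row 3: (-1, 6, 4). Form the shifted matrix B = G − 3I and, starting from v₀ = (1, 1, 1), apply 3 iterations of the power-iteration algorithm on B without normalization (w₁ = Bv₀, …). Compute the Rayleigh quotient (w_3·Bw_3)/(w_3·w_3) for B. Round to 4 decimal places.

μ ≈ 7.0709

B = G − 3I has rows (3, 3, 5); (4, -2, 3); (-1, 6, 1)
w1 = Bv₀ = (11, 5, 6)
w2 = Bw1 = (78, 52, 25)
w3 = Bw2 = (515, 283, 259)
Bw3 = (3689, 2271, 1442)
w3·Bw3 = 2916006; w3·w3 = 412395; μ ≈ 2916006/412395 = 7.0709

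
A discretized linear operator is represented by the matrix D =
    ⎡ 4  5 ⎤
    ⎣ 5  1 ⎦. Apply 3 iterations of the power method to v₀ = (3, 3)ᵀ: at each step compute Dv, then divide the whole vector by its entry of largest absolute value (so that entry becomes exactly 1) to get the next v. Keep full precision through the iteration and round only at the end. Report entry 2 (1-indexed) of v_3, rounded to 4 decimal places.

0.7341

Dv0 = (27.00000, 18.00000); divide by 27.00000 → v1 = (1.00000, 0.66667)
Dv1 = (7.33333, 5.66667); divide by 7.33333 → v2 = (1.00000, 0.77273)
Dv2 = (7.86364, 5.77273); divide by 7.86364 → v3 = (1.00000, 0.73410)
Requested entry of v3: 1143/1557 = 0.7341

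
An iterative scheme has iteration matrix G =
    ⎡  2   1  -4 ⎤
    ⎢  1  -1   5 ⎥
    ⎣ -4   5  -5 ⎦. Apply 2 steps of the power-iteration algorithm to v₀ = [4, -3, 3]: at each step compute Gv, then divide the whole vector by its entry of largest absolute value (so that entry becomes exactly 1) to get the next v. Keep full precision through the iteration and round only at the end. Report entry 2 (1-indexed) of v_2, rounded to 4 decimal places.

Gv0 = (-7.00000, 22.00000, -46.00000); divide by -46.00000 → v1 = (0.15217, -0.47826, 1.00000)
Gv1 = (-4.17391, 5.63043, -8.00000); divide by -8.00000 → v2 = (0.52174, -0.70380, 1.00000)
Requested entry of v2: -259/368 = -0.7038

-0.7038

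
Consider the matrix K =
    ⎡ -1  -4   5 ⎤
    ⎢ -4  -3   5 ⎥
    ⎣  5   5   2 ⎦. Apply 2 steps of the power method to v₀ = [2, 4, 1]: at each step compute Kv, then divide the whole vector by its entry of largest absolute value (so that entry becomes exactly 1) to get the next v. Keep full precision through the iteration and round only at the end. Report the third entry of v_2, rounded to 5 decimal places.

-0.29572

Kv0 = (-13.000000, -15.000000, 32.000000); divide by 32.000000 → v1 = (-0.406250, -0.468750, 1.000000)
Kv1 = (7.281250, 8.031250, -2.375000); divide by 8.031250 → v2 = (0.906615, 1.000000, -0.295720)
Requested entry of v2: -76/257 = -0.29572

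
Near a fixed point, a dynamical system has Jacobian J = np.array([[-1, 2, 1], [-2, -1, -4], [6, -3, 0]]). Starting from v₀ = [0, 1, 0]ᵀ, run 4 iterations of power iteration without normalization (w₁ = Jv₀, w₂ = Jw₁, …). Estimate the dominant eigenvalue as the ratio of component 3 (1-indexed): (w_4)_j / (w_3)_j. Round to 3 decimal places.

λ ≈ -5.870

w1 = Jv₀ = ((-1)·0 + 2·1 + 1·0; (-2)·0 + (-1)·1 + (-4)·0; 6·0 + (-3)·1 + 0·0) = (2, -1, -3)
w2 = Jw1 = ((-1)·2 + 2·(-1) + 1·(-3); (-2)·2 + (-1)·(-1) + (-4)·(-3); 6·2 + (-3)·(-1) + 0·(-3)) = (-7, 9, 15)
w3 = Jw2 = (40, -55, -69)
w4 = Jw3 = (-219, 251, 405)
Ratio at component: 405 / -69 = -5.870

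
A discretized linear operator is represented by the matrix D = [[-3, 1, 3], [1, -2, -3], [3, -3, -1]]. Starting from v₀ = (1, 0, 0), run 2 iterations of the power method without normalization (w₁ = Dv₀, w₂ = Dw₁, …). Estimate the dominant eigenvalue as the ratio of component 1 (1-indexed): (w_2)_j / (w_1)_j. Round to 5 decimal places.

-6.33333

w1 = Dv₀ = ((-3)·1 + 1·0 + 3·0; 1·1 + (-2)·0 + (-3)·0; 3·1 + (-3)·0 + (-1)·0) = (-3, 1, 3)
w2 = Dw1 = ((-3)·(-3) + 1·1 + 3·3; 1·(-3) + (-2)·1 + (-3)·3; 3·(-3) + (-3)·1 + (-1)·3) = (19, -14, -15)
Ratio at component: 19 / -3 = -6.33333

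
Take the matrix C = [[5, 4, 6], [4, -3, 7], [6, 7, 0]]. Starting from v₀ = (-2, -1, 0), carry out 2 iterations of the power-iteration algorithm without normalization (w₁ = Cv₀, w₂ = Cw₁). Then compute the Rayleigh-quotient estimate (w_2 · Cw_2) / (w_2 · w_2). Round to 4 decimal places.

w1 = Cv₀ = (-14, -5, -19)
w2 = Cw1 = (-204, -174, -119)
Cw2 = (-2430, -1127, -2442)
w2·Cw2 = (-204)·(-2430) + (-174)·(-1127) + (-119)·(-2442) = 982416; w2·w2 = (-204)·(-204) + (-174)·(-174) + (-119)·(-119) = 86053
λ ≈ 982416/86053 = 11.4164

λ ≈ 11.4164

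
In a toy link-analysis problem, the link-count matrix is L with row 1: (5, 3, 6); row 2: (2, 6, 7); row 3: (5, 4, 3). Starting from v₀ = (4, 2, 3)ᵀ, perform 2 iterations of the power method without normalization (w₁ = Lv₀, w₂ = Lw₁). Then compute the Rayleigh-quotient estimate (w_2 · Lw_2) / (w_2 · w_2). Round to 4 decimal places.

w1 = Lv₀ = (5·4 + 3·2 + 6·3; 2·4 + 6·2 + 7·3; 5·4 + 4·2 + 3·3) = (44, 41, 37)
w2 = Lw1 = (5·44 + 3·41 + 6·37; 2·44 + 6·41 + 7·37; 5·44 + 4·41 + 3·37) = (565, 593, 495)
Lw2 = (7574, 8153, 6682)
w2·Lw2 = 565·7574 + 593·8153 + 495·6682 = 12421629; w2·w2 = 565·565 + 593·593 + 495·495 = 915899
λ ≈ 12421629/915899 = 13.5622

λ ≈ 13.5622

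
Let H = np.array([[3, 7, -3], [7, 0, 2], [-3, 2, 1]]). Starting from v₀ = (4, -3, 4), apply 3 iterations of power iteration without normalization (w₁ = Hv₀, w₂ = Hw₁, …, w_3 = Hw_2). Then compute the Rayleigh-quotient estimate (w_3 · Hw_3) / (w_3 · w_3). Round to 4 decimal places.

w1 = Hv₀ = (-21, 36, -14)
w2 = Hw1 = (231, -175, 121)
w3 = Hw2 = (-895, 1859, -922)
Hw3 = (13094, -8109, 5481)
w3·Hw3 = (-895)·13094 + 1859·(-8109) + (-922)·5481 = -31847243; w3·w3 = (-895)·(-895) + 1859·1859 + (-922)·(-922) = 5106990
λ ≈ -31847243/5106990 = -6.2360

-6.2360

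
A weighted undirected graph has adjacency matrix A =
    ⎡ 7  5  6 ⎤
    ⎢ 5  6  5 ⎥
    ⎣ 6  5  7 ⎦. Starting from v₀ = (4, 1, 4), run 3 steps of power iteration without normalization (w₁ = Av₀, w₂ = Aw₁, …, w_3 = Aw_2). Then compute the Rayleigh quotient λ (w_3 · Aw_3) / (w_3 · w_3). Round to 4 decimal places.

w1 = Av₀ = (57, 46, 57)
w2 = Aw1 = (971, 846, 971)
w3 = Aw2 = (16853, 14786, 16853)
Aw3 = (293019, 257246, 293019)
w3·Aw3 = 16853·293019 + 14786·257246 + 16853·293019 = 13680137770; w3·w3 = 16853·16853 + 14786·14786 + 16853·16853 = 786673014
λ ≈ 13680137770/786673014 = 17.3899

λ ≈ 17.3899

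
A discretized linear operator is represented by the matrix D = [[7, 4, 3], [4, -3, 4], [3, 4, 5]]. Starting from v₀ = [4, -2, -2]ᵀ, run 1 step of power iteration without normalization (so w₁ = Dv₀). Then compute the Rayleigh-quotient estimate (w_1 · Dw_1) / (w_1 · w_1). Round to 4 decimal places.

λ ≈ 3.1682

w1 = Dv₀ = (14, 14, -6)
Dw1 = (136, -10, 68)
w1·Dw1 = 14·136 + 14·(-10) + (-6)·68 = 1356; w1·w1 = 14·14 + 14·14 + (-6)·(-6) = 428
λ ≈ 1356/428 = 3.1682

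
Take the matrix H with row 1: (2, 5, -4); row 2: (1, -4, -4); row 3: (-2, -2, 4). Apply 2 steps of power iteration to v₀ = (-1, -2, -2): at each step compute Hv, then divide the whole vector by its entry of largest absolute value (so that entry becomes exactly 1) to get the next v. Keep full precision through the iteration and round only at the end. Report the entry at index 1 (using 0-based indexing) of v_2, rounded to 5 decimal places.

-0.74667

Hv0 = (-4.000000, 15.000000, -2.000000); divide by 15.000000 → v1 = (-0.266667, 1.000000, -0.133333)
Hv1 = (5.000000, -3.733333, -2.000000); divide by 5.000000 → v2 = (1.000000, -0.746667, -0.400000)
Requested entry of v2: -56/75 = -0.74667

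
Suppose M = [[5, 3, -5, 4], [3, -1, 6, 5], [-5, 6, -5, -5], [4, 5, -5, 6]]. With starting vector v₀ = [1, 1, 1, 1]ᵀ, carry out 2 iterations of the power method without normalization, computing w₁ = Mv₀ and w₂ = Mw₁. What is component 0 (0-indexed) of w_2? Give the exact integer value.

159

w1 = Mv₀ = (7, 13, -9, 10)
w2 = Mw1 = (159, 4, 38, 198)
The requested component of w2 is 159.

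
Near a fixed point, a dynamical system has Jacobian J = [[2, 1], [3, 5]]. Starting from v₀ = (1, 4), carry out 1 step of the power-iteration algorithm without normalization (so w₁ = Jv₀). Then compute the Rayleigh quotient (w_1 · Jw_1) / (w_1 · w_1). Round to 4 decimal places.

w1 = Jv₀ = (6, 23)
Jw1 = (35, 133)
w1·Jw1 = 6·35 + 23·133 = 3269; w1·w1 = 6·6 + 23·23 = 565
λ ≈ 3269/565 = 5.7858

5.7858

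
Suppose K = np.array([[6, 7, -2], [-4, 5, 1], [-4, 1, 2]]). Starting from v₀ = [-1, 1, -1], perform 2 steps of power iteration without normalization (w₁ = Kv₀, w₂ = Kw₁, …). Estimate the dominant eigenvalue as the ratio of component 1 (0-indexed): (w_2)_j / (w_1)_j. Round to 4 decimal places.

w1 = Kv₀ = (6·(-1) + 7·1 + (-2)·(-1); (-4)·(-1) + 5·1 + 1·(-1); (-4)·(-1) + 1·1 + 2·(-1)) = (3, 8, 3)
w2 = Kw1 = (6·3 + 7·8 + (-2)·3; (-4)·3 + 5·8 + 1·3; (-4)·3 + 1·8 + 2·3) = (68, 31, 2)
Ratio at component: 31 / 8 = 3.8750

λ ≈ 3.8750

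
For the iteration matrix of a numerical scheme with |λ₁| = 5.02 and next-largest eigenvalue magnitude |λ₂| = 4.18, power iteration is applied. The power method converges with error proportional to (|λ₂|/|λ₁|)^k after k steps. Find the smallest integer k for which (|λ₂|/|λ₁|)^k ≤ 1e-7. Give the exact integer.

89

|λ₂/λ₁| = 4.18/5.02 = 0.83267
Need k ≥ ln(1e-7) / ln(0.83267) = -16.1181 / -0.1831 ≈ 88.020
Smallest integer k satisfying the bound: 89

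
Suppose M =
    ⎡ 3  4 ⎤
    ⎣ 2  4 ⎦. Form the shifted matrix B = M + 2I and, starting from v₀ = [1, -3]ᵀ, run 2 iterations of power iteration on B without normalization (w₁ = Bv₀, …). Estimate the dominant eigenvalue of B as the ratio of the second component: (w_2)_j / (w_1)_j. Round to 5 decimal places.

B = M + 2I has rows (5, 4); (2, 6)
w1 = Bv₀ = (5·1 + 4·(-3); 2·1 + 6·(-3)) = (-7, -16)
w2 = Bw1 = (5·(-7) + 4·(-16); 2·(-7) + 6·(-16)) = (-99, -110)
Ratio: -110/-16 = 6.87500

μ ≈ 6.87500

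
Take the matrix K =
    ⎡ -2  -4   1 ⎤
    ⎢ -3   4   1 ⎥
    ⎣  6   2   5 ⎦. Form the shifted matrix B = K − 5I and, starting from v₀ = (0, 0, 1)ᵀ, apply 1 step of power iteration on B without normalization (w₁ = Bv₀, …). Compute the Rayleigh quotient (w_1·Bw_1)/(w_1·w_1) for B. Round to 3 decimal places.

-7.500

B = K − 5I has rows (-7, -4, 1); (-3, -1, 1); (6, 2, 0)
w1 = Bv₀ = ((-7)·0 + (-4)·0 + 1·1; (-3)·0 + (-1)·0 + 1·1; 6·0 + 2·0 + 0·1) = (1, 1, 0)
Bw1 = (-11, -4, 8)
w1·Bw1 = -15; w1·w1 = 2; μ ≈ -15/2 = -7.500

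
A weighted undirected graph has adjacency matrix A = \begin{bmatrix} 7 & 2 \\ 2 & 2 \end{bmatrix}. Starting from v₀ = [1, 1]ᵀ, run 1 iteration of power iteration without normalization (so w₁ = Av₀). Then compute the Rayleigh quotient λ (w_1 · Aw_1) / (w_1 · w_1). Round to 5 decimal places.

λ ≈ 7.65979

w1 = Av₀ = (7·1 + 2·1; 2·1 + 2·1) = (9, 4)
Aw1 = (71, 26)
w1·Aw1 = 9·71 + 4·26 = 743; w1·w1 = 9·9 + 4·4 = 97
λ ≈ 743/97 = 7.65979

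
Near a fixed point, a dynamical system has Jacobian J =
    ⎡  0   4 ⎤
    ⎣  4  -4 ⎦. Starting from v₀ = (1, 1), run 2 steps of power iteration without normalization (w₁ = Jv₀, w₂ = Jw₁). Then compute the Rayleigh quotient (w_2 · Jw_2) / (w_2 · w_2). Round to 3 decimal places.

-4.000

w1 = Jv₀ = (4, 0)
w2 = Jw1 = (0, 16)
Jw2 = (64, -64)
w2·Jw2 = 0·64 + 16·(-64) = -1024; w2·w2 = 0·0 + 16·16 = 256
λ ≈ -1024/256 = -4.000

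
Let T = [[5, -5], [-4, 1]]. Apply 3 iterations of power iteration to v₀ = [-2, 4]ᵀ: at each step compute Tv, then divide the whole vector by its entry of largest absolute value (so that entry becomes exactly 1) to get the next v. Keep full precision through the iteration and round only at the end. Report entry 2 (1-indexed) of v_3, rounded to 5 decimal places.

Tv0 = (-30.000000, 12.000000); divide by -30.000000 → v1 = (1.000000, -0.400000)
Tv1 = (7.000000, -4.400000); divide by 7.000000 → v2 = (1.000000, -0.628571)
Tv2 = (8.142857, -4.628571); divide by 8.142857 → v3 = (1.000000, -0.568421)
Requested entry of v3: 972/-1710 = -0.56842

-0.56842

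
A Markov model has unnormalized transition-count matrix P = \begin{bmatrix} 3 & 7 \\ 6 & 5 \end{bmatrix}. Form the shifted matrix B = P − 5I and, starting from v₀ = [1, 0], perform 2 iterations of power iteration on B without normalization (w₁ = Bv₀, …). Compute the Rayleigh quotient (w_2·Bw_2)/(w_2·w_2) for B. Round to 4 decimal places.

B = P − 5I has rows (-2, 7); (6, 0)
w1 = Bv₀ = ((-2)·1 + 7·0; 6·1 + 0·0) = (-2, 6)
w2 = Bw1 = ((-2)·(-2) + 7·6; 6·(-2) + 0·6) = (46, -12)
Bw2 = (-176, 276)
w2·Bw2 = -11408; w2·w2 = 2260; μ ≈ -11408/2260 = -5.0478

-5.0478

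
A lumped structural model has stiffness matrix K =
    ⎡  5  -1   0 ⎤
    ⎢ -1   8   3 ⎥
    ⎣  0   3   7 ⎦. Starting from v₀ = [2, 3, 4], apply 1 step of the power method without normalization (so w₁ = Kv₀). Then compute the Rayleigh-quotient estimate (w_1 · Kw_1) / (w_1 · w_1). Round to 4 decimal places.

w1 = Kv₀ = (7, 34, 37)
Kw1 = (1, 376, 361)
w1·Kw1 = 7·1 + 34·376 + 37·361 = 26148; w1·w1 = 7·7 + 34·34 + 37·37 = 2574
λ ≈ 26148/2574 = 10.1585

λ ≈ 10.1585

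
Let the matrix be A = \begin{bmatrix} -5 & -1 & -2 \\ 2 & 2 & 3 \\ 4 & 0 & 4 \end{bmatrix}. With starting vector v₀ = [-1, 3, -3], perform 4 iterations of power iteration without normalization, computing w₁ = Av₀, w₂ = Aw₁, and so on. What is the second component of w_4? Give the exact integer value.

w1 = Av₀ = (8, -5, -16)
w2 = Aw1 = (-3, -42, -32)
w3 = Aw2 = (121, -186, -140)
w4 = Aw3 = (-139, -550, -76)
The requested component of w4 is -550.

-550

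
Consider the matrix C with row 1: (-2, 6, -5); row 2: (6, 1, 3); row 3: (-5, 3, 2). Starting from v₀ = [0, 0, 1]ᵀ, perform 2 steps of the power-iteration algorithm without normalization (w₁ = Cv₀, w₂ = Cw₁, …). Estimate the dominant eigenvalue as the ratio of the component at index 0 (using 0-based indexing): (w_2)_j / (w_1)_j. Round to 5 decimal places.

λ ≈ -3.60000

w1 = Cv₀ = (-5, 3, 2)
w2 = Cw1 = (18, -21, 38)
Ratio at component: 18 / -5 = -3.60000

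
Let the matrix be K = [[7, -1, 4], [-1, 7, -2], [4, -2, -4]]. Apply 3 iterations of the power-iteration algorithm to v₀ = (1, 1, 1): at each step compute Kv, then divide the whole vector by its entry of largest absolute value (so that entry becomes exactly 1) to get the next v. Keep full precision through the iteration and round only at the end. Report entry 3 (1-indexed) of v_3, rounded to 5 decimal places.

Kv0 = (10.000000, 4.000000, -2.000000); divide by 10.000000 → v1 = (1.000000, 0.400000, -0.200000)
Kv1 = (5.800000, 2.200000, 4.000000); divide by 5.800000 → v2 = (1.000000, 0.379310, 0.689655)
Kv2 = (9.379310, 0.275862, 0.482759); divide by 9.379310 → v3 = (1.000000, 0.029412, 0.051471)
Requested entry of v3: 28/544 = 0.05147

0.05147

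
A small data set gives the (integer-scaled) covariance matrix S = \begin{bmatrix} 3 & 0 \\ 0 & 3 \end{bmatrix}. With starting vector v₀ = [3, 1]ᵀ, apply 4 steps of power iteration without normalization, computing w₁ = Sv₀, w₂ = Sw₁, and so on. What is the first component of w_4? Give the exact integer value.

243

w1 = Sv₀ = (3·3 + 0·1; 0·3 + 3·1) = (9, 3)
w2 = Sw1 = (3·9 + 0·3; 0·9 + 3·3) = (27, 9)
w3 = Sw2 = (81, 27)
w4 = Sw3 = (243, 81)
The requested component of w4 is 243.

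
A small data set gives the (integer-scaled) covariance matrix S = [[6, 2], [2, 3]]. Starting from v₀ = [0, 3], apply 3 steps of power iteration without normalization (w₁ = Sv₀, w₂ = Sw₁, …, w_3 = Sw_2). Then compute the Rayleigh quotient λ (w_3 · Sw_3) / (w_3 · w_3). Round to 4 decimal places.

λ ≈ 6.9891

w1 = Sv₀ = (6, 9)
w2 = Sw1 = (54, 39)
w3 = Sw2 = (402, 225)
Sw3 = (2862, 1479)
w3·Sw3 = 402·2862 + 225·1479 = 1483299; w3·w3 = 402·402 + 225·225 = 212229
λ ≈ 1483299/212229 = 6.9891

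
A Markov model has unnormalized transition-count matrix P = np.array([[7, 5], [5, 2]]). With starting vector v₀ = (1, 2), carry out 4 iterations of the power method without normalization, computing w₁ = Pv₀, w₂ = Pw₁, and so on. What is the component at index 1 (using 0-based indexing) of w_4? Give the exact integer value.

w1 = Pv₀ = (17, 9)
w2 = Pw1 = (164, 103)
w3 = Pw2 = (1663, 1026)
w4 = Pw3 = (16771, 10367)
The requested component of w4 is 10367.

10367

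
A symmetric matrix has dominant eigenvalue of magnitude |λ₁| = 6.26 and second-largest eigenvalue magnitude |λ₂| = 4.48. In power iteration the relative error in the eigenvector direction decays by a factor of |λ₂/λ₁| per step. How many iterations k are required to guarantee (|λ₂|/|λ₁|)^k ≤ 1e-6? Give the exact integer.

42

|λ₂/λ₁| = 4.48/6.26 = 0.71565
Need k ≥ ln(1e-6) / ln(0.71565) = -13.8155 / -0.3346 ≈ 41.295
Smallest integer k satisfying the bound: 42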